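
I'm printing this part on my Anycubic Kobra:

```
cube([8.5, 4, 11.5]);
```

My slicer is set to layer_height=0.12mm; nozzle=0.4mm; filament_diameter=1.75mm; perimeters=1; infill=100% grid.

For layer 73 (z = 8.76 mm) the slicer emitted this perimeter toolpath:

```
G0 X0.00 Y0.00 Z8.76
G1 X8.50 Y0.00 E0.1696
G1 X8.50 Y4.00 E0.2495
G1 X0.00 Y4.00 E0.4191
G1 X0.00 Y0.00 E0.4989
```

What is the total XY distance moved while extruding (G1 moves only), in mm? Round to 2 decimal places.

Sum the Euclidean lengths of each G1 segment: total = 25.00 mm.

25.00 mm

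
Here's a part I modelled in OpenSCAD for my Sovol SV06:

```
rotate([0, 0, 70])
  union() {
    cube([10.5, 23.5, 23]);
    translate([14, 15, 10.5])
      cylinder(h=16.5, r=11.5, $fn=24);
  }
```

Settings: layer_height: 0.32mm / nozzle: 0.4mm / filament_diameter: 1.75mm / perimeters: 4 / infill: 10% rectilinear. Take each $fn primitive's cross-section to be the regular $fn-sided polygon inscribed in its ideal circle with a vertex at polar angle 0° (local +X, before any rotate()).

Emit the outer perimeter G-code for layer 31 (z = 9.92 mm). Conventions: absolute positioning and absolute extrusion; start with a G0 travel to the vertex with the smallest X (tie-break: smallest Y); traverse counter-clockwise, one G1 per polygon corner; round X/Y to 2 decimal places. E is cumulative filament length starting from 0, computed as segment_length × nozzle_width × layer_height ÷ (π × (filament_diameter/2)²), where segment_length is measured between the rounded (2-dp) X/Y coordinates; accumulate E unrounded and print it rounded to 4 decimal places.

At z = 9.92 mm: the 10.5×23.5 cube contributes its full rectangle; the cylinder at (14, 15) does not reach this height (z outside [10.5, 27]); Merging all regions: only the 10.5×23.5 cube is present, so the union is just that shape — 1 connected region; (rotated 70° about Z; rotation is an isometry so areas/perimeters/island counts are preserved). The outline is a single polygon with 4 vertices. Extrusion per mm of travel: 0.4 × 0.32 / (π × 0.875²) = 0.053216. Accumulating E over each segment gives final E = 3.6181.

G0 X-22.08 Y8.04 Z9.92
G1 X0.00 Y0.00 E1.2505
G1 X3.59 Y9.87 E1.8094
G1 X-18.49 Y17.90 E3.0597
G1 X-22.08 Y8.04 E3.6181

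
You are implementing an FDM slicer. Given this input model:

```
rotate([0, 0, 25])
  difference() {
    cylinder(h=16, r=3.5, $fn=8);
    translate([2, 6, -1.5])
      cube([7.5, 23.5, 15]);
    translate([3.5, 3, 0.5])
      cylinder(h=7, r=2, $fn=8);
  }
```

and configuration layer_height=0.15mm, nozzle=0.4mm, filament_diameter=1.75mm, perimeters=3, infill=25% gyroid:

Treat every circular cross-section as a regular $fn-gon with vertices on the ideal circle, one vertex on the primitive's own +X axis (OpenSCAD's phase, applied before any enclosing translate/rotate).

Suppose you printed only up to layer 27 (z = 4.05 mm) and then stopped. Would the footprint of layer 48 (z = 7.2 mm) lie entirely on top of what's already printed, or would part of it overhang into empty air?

entirely on top

Compare the two slices. At z = 4.05: the cylinder: section is a regular 8-gon, circumradius r=3.5 (area = (8/2)·3.500²·sin(360°/8) = 34.65 mm²); the cube at (2, 6) is present — its section is the full 7.5×23.5 rectangle (area 176.25 mm²); the r=2 cylinder at (3.5, 3) gives a regular 8-gon of circumradius 2 (constant along its height) (area = (8/2)·2.000²·sin(360°/8) = 11.31 mm²); After the difference (first − rest): starting from the r=3.5 cylinder (34.65 mm²), the 7.5×23.5 cube at (2, 6) misses the remaining region (no effect); the r=2 cylinder at (3.5, 3) partially overlaps it — only the 0.96 mm² overlap (of its 11.31 mm²) is removed, clipping the outline — area = 33.69 mm²; (whole slice rotated 25° about Z — lengths, areas and connectivity unchanged). At z = 7.2: the r=3.5 cylinder gives a regular 8-gon of circumradius 3.5 (constant along its height) (area = (8/2)·3.500²·sin(360°/8) = 34.65 mm²); the cube at (2, 6) is present — its section is the full 7.5×23.5 rectangle (area 176.25 mm²); the cylinder at (3.5, 3): section is a regular 8-gon, circumradius r=2 (area = (8/2)·2.000²·sin(360°/8) = 11.31 mm²); After the difference (first − rest): starting from the r=3.5 cylinder (34.65 mm²), the 7.5×23.5 cube at (2, 6) misses the remaining region (no effect); the r=2 cylinder at (3.5, 3) partially overlaps it — only the 0.96 mm² overlap (of its 11.31 mm²) is removed, clipping the outline — area = 33.69 mm²; (rotated 25° about Z; rotation is an isometry so areas/perimeters/island counts are preserved). Checking containment: the cross-section at z = 7.2 is a subset of the cross-section at z = 4.05.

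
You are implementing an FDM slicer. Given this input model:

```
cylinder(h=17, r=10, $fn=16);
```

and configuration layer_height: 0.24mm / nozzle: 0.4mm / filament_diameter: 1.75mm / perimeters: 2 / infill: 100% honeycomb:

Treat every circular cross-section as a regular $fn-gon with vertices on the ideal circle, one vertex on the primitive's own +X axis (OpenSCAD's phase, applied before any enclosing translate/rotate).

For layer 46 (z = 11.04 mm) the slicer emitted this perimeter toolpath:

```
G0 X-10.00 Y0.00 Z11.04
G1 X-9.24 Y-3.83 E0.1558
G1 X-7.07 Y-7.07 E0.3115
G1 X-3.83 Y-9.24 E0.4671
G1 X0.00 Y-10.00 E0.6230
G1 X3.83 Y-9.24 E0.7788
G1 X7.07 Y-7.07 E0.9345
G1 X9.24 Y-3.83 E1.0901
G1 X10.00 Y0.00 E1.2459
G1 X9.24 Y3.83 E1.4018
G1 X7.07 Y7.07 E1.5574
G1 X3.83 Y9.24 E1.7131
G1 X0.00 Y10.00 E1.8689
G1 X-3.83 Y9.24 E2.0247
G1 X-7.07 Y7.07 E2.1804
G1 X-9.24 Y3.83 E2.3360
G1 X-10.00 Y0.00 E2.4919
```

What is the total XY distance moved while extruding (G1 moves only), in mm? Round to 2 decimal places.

62.43 mm

Sum the Euclidean lengths of each G1 segment: total = 62.43 mm.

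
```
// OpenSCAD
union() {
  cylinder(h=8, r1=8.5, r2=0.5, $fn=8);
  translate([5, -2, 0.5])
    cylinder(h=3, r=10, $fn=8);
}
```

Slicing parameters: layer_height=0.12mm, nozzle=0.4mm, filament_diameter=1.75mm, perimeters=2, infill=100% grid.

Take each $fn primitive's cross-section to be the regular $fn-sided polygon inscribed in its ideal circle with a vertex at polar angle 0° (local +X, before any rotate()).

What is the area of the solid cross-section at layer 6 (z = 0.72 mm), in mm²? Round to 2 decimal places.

324.34 mm²

At z = 0.72 mm: the cone contributes a regular 8-gon of circumradius 7.780 (interpolated between r1=8.5 and r2=0.5 at t=0.090) (area = (8/2)·7.780²·sin(360°/8) = 171.20 mm²); the cylinder at (5, -2): section is a regular 8-gon, circumradius r=10 (area = (8/2)·10.000²·sin(360°/8) = 282.84 mm²); Combining (union): the regions partially overlap — summed areas 454.04 mm² minus the doubly-counted overlap 129.70 mm² gives 324.34 mm² — area = 324.34 mm². Overall, the cross-section is a single solid region. Net area = 324.34 mm².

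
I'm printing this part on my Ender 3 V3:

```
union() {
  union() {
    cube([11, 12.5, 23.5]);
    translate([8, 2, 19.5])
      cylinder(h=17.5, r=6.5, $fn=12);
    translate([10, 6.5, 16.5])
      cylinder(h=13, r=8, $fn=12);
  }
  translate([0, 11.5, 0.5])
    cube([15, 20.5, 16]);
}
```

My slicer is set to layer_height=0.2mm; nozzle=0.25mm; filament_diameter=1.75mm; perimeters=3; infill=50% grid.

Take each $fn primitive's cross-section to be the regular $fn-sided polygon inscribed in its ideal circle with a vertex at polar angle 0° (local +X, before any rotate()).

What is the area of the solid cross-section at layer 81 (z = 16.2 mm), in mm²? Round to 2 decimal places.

At z = 16.2 mm: the 11×12.5 cube contributes its full rectangle (area 137.50 mm²); the cylinder at (8, 2) does not reach this height (z outside [19.5, 37]); the cylinder at (10, 6.5) does not reach this height (z outside [16.5, 29.5]); Taking the union: only the 11×12.5 cube is present, so the union is just that shape — area = 137.50 mm²; the 15×20.5 cube at (0, 11.5) contributes its full rectangle (area 307.50 mm²); Combining (union): the regions partially overlap — summed areas 445.00 mm² minus the doubly-counted overlap 11.00 mm² gives 434.00 mm² — area = 434.00 mm². Overall, the cross-section is a single solid region. Net area = 434.00 mm².

434.00 mm²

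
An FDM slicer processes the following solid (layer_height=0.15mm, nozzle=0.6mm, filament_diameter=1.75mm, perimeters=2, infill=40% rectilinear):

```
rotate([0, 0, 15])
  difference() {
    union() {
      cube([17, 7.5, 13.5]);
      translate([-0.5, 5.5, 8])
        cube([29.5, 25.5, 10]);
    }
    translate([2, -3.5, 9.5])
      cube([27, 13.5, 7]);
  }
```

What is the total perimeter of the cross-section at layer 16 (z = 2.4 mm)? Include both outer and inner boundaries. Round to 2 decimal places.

49.00 mm

At z = 2.4 mm: the cube is present — its section is the full 17×7.5 rectangle (perimeter 49.00 mm); the cube at (-0.5, 5.5) does not reach this height (z outside [8, 18]); Merging all regions: only the 17×7.5 cube is present, so the union is just that shape — boundary = 49.00 mm; the cube at (2, -3.5) does not reach this height (z outside [9.5, 16.5]); After the difference (first − rest): none of the subtracted shapes is present at this height, so that combined region is unchanged — boundary = 49.00 mm; (rotated 15° about Z; rotation is an isometry so areas/perimeters/island counts are preserved). Overall, the cross-section is a single solid region. Total boundary length (outer) = 49.00 mm.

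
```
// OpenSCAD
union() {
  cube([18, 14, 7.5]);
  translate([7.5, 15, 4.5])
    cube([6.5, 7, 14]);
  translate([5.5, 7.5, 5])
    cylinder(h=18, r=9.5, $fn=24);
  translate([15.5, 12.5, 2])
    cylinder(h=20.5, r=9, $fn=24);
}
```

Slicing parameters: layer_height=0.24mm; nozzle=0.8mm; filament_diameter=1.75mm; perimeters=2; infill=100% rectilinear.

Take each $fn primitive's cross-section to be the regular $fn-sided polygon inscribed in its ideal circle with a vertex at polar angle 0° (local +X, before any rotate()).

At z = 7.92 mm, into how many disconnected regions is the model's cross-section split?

1

At z = 7.92 mm: the cube is not intersected at this z (z outside [0, 7.5]); the cube at (7.5, 15) (footprint 6.5×7) is included at this height; the r=9.5 cylinder at (5.5, 7.5) contributes a regular 24-gon of circumradius 9.5; the r=9 cylinder at (15.5, 12.5) gives a regular 24-gon of circumradius 9 (constant along its height); Combining (union): the regions partially overlap (shared area 104.27 mm²), so overlapping operands fuse into one piece — 1 connected region. The result has 1 disconnected region.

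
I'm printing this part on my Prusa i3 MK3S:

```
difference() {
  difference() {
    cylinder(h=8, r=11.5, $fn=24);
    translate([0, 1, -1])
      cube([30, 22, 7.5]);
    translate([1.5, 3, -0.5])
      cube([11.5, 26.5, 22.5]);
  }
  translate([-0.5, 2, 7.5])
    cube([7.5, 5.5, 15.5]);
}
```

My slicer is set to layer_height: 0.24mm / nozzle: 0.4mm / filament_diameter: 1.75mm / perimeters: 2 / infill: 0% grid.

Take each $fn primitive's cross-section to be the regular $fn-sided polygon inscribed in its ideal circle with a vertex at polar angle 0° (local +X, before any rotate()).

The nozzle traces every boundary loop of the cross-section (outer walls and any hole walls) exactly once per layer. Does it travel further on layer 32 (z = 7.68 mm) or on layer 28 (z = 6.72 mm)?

Layer 32 (z = 7.68): the r=11.5 cylinder gives a regular 24-gon of circumradius 11.5 (constant along its height) (perimeter = 2·24·11.500·sin(180°/24) = 72.05 mm); the cube at (0, 1) does not reach this height (z outside [-1, 6.5]); the cube at (1.5, 3) (footprint 11.5×26.5) is included at this height (perimeter 76.00 mm); Taking the first minus the rest: starting from the r=11.5 cylinder, the 11.5×26.5 cube at (1.5, 3) partially overlaps it — only the 56.18 mm² overlap (of its 304.75 mm²) is removed, clipping the outline — boundary = 76.48 mm; the cube at (-0.5, 2) is present — its section is the full 7.5×5.5 rectangle (perimeter 26.00 mm); Subtracting the remaining from the first: starting from that combined region, the 7.5×5.5 cube at (-0.5, 2) partially overlaps it — only the 16.50 mm² overlap (of its 41.25 mm²) is removed, clipping the outline — boundary = 82.48 mm. So its perimeter = 82.48 mm. Layer 28 (z = 6.72): the cylinder: section is a regular 24-gon, circumradius r=11.5 (perimeter = 2·24·11.500·sin(180°/24) = 72.05 mm); the cube at (0, 1) is not intersected at this z (z outside [-1, 6.5]); the 11.5×26.5 cube at (1.5, 3) contributes its full rectangle (perimeter 76.00 mm); Taking the first minus the rest: starting from the r=11.5 cylinder, the 11.5×26.5 cube at (1.5, 3) partially overlaps it — only the 56.18 mm² overlap (of its 304.75 mm²) is removed, clipping the outline — boundary = 76.48 mm; the cube at (-0.5, 2) does not reach this height (z outside [7.5, 23]); Taking the first minus the rest: none of the subtracted shapes is present at this height, so the result so far is unchanged — boundary = 76.48 mm. So its perimeter = 76.48 mm. Layer 32 is larger (82.48 vs 76.48 mm).

layer 32 (z = 7.68 mm)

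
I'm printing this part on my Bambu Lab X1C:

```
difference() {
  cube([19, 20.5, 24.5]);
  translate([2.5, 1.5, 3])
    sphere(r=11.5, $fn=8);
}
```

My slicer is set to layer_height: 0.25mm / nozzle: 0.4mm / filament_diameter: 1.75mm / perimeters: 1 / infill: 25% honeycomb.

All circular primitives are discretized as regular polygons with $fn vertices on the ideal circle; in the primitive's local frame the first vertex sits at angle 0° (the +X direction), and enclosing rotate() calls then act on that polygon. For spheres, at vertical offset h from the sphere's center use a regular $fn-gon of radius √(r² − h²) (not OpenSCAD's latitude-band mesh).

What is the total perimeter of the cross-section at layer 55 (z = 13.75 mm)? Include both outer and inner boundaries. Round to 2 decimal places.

79.07 mm

At z = 13.75 mm: the 19×20.5 cube contributes its full rectangle (perimeter 79.00 mm); the sphere at (2.5, 1.5): section is a regular 8-gon, circumradius = √(r²−h²) = √(11.5²−10.75²) = 4.085 (perimeter = 2·8·4.085·sin(180°/8) = 25.01 mm); After the difference (first − rest): starting from the 19×20.5 cube, the r=11.5 sphere at (2.5, 1.5) partially overlaps it — only the 30.13 mm² overlap (of its 47.20 mm²) is removed, clipping the outline — boundary = 79.07 mm. Overall, the cross-section is a single solid region. Total boundary length (outer) = 79.07 mm.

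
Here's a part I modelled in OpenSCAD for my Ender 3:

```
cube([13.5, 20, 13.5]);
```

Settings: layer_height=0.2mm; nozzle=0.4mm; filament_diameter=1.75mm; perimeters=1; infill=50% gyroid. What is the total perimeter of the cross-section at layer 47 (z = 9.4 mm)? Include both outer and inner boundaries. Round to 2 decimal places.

67.00 mm

At z = 9.4 mm: the cube (footprint 13.5×20) is included at this height (perimeter 67.00 mm). Overall, the cross-section is a single solid region. Total boundary length (outer) = 67.00 mm.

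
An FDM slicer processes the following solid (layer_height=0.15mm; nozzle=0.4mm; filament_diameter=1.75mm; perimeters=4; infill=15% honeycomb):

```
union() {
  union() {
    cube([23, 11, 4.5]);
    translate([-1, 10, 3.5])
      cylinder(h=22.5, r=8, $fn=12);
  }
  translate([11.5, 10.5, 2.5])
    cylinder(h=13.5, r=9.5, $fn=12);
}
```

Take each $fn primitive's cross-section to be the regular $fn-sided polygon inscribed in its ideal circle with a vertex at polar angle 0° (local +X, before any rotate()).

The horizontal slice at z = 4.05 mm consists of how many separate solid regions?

1

At z = 4.05 mm: the 23×11 cube contributes its full rectangle; the r=8 cylinder at (-1, 10) gives a regular 12-gon of circumradius 8 (constant along its height); Taking the union: the regions partially overlap (shared area 47.00 mm²), so overlapping operands fuse into one piece — 1 connected region; the r=9.5 cylinder at (11.5, 10.5) gives a regular 12-gon of circumradius 9.5 (constant along its height); Merging all regions: the regions partially overlap (shared area 159.43 mm²), so overlapping operands fuse into one piece — 1 connected region. The result has 1 disconnected region.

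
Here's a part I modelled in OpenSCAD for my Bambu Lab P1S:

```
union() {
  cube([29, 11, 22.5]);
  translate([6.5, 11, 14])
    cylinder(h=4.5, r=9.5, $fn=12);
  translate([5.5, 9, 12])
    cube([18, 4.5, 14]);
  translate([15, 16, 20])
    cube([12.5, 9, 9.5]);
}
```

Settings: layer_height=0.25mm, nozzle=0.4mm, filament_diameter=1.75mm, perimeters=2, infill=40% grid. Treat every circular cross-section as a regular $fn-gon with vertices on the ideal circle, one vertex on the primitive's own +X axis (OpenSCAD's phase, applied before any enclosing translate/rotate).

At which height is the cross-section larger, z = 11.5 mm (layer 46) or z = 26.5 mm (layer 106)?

Layer 46 (z = 11.5): the 29×11 cube contributes its full rectangle (area 319.00 mm²); the cylinder at (6.5, 11) is not intersected at this z (z outside [14, 18.5]); the cube at (5.5, 9) is absent (z outside [12, 26]); the cube at (15, 16) does not reach this height (z outside [20, 29.5]); Taking the union: only the 29×11 cube is present, so the union is just that shape — area = 319.00 mm². So its area = 319.00 mm². Layer 106 (z = 26.5): the cube is not intersected at this z (z outside [0, 22.5]); the cylinder at (6.5, 11) does not reach this height (z outside [14, 18.5]); the cube at (5.5, 9) does not reach this height (z outside [12, 26]); the cube at (15, 16) is present — its section is the full 12.5×9 rectangle (area 112.50 mm²); Combining (union): only the 12.5×9 cube at (15, 16) is present, so the union is just that shape — area = 112.50 mm². So its area = 112.50 mm². Layer 46 is larger (319.00 vs 112.50 mm²).

layer 46 (z = 11.5 mm)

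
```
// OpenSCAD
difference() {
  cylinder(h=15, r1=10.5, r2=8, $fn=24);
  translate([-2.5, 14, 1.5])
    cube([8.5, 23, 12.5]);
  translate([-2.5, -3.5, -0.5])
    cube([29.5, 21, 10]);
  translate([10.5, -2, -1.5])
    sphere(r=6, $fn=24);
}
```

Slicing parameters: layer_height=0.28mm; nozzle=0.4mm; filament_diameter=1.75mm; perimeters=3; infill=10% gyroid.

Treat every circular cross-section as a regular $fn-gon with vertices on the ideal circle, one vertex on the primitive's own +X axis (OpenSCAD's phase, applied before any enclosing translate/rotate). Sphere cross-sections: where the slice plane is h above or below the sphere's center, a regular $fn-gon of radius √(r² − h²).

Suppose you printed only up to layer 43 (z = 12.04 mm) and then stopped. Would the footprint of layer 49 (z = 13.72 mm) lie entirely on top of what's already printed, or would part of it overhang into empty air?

Compare the two slices. At z = 12.04: the cone: at t=0.803 of its height the radius interpolates to r₁+(r₂−r₁)t = 8.493, giving a regular 24-gon of that circumradius (area = (24/2)·8.493²·sin(360°/24) = 224.04 mm²); the 8.5×23 cube at (-2.5, 14) contributes its full rectangle (area 195.50 mm²); the cube at (-2.5, -3.5) is absent (z outside [-0.5, 9.5]); the sphere at (10.5, -2) does not reach this height (|z−center|=13.540 > r=6); After the difference (first − rest): starting from the cone (224.04 mm²), the 8.5×23 cube at (-2.5, 14) misses the remaining region (no effect) — area = 224.04 mm². At z = 13.72: the cone contributes a regular 24-gon of circumradius 8.213 (interpolated between r1=10.5 and r2=8 at t=0.915) (area = (24/2)·8.213²·sin(360°/24) = 209.52 mm²); the cube at (-2.5, 14) is present — its section is the full 8.5×23 rectangle (area 195.50 mm²); the cube at (-2.5, -3.5) does not reach this height (z outside [-0.5, 9.5]); the sphere at (10.5, -2) is absent (|z−center|=15.220 > r=6); Taking the first minus the rest: starting from the cone (209.52 mm²), the 8.5×23 cube at (-2.5, 14) misses the remaining region (no effect) — area = 209.52 mm². Checking containment: the cross-section at z = 13.72 is a subset of the cross-section at z = 12.04.

entirely on top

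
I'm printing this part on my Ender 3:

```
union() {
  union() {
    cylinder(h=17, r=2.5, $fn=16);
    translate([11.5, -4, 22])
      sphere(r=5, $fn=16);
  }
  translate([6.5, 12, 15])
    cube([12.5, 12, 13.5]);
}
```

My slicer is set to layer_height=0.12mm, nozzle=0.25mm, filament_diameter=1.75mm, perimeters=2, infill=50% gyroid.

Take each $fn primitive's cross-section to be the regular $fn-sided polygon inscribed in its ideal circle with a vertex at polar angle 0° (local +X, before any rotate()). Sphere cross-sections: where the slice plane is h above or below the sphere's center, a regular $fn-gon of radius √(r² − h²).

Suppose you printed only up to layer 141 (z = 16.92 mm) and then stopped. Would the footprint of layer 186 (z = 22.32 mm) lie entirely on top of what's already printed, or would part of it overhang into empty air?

Compare the two slices. At z = 16.92: the cylinder: section is a regular 16-gon, circumradius r=2.5 (area = (16/2)·2.500²·sin(360°/16) = 19.13 mm²); the sphere at (11.5, -4) is absent (|z−center|=5.080 > r=5); Combining (union): only the r=2.5 cylinder is present, so the union is just that shape — area = 19.13 mm²; the cube at (6.5, 12) (footprint 12.5×12) is included at this height (area 150.00 mm²); Combining (union): the 2 present regions are separate (no shared area or edge), so areas and boundary lengths simply add and each stays a separate island — area = 169.13 mm². At z = 22.32: the cylinder does not reach this height (z outside [0, 17]); the r=5 sphere at (11.5, -4) contributes a regular 16-gon of circumradius √(5²−0.32²) = 4.990 (area = (16/2)·4.990²·sin(360°/16) = 76.22 mm²); Merging all regions: only the r=5 sphere at (11.5, -4) is present, so the union is just that shape — area = 76.22 mm²; the cube at (6.5, 12) is present — its section is the full 12.5×12 rectangle (area 150.00 mm²); Combining (union): the 2 present regions are separate (no shared area or edge), so areas and boundary lengths simply add and each stays a separate island — area = 226.22 mm². Checking containment: at z = 22.32 the cross-section extends beyond the z = 16.92 cross-section by about 76.22 mm².

part overhangs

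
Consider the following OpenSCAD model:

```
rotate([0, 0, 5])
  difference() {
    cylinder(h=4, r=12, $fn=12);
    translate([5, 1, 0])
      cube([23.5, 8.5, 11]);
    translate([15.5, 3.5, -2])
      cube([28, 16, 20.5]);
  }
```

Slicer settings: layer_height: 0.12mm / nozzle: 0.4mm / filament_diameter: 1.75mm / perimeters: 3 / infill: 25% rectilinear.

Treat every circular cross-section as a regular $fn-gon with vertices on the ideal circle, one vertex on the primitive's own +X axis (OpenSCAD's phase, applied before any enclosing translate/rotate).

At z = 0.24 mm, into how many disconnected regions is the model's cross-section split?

At z = 0.24 mm: the cylinder: section is a regular 12-gon, circumradius r=12; the 23.5×8.5 cube at (5, 1) contributes its full rectangle; the 28×16 cube at (15.5, 3.5) contributes its full rectangle; Subtracting the remaining from the first: starting from the r=12 cylinder, the 23.5×8.5 cube at (5, 1) partially overlaps it — only the 43.06 mm² overlap (of its 199.75 mm²) is removed, clipping the outline; the 28×16 cube at (15.5, 3.5) misses the remaining region (no effect) — 1 connected region; (rotated 5° about Z; rotation is an isometry so areas/perimeters/island counts are preserved). The result has 1 disconnected region.

1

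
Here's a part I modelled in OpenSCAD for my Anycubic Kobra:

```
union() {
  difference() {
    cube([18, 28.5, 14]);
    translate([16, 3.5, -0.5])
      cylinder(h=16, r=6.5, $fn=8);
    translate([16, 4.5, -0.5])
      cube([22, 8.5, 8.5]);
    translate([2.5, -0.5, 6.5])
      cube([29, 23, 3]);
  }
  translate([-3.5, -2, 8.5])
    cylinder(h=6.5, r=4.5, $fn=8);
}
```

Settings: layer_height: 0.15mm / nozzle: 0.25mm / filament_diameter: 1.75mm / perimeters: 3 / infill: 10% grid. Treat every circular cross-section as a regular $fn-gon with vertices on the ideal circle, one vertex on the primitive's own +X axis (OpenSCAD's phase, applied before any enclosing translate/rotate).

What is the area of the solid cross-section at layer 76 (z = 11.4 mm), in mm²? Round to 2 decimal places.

At z = 11.4 mm: the cube is present — its section is the full 18×28.5 rectangle (area 513.00 mm²); the r=6.5 cylinder at (16, 3.5) contributes a regular 8-gon of circumradius 6.5 (area = (8/2)·6.500²·sin(360°/8) = 119.50 mm²); the cube at (16, 4.5) is absent (z outside [-0.5, 8]); the cube at (2.5, -0.5) does not reach this height (z outside [6.5, 9.5]); Taking the first minus the rest: starting from the 18×28.5 cube (513.00 mm²), the r=6.5 cylinder at (16, 3.5) partially overlaps it — only the 69.26 mm² overlap (of its 119.50 mm²) is removed, clipping the outline — area = 443.74 mm²; the r=4.5 cylinder at (-3.5, -2) contributes a regular 8-gon of circumradius 4.5 (area = (8/2)·4.500²·sin(360°/8) = 57.28 mm²); Taking the union: the regions partially overlap — summed areas 501.02 mm² minus the doubly-counted overlap 0.04 mm² gives 500.98 mm² — area = 500.98 mm². Overall, the cross-section is a single solid region. Net area = 500.98 mm².

500.98 mm²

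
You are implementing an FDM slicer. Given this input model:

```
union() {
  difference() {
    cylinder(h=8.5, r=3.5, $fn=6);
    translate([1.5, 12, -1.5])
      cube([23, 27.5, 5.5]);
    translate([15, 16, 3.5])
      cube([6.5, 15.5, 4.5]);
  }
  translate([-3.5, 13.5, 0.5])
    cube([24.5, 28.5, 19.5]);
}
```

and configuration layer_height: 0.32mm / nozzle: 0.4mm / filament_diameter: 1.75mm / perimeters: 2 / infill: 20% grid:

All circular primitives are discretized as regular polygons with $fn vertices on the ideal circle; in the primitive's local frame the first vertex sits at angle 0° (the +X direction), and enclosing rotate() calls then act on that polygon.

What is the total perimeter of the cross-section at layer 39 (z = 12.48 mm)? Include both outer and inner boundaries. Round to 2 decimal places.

At z = 12.48 mm: the cylinder is not intersected at this z (z outside [0, 8.5]); the cube at (1.5, 12) does not reach this height (z outside [-1.5, 4]); the cube at (15, 16) does not reach this height (z outside [3.5, 8]); Subtracting the remaining from the first: the first operand is absent here, so nothing remains; the cube at (-3.5, 13.5) (footprint 24.5×28.5) is included at this height (perimeter 106.00 mm); Combining (union): only the 24.5×28.5 cube at (-3.5, 13.5) is present, so the union is just that shape — boundary = 106.00 mm. Overall, the cross-section is a single solid region. Total boundary length (outer) = 106.00 mm.

106.00 mm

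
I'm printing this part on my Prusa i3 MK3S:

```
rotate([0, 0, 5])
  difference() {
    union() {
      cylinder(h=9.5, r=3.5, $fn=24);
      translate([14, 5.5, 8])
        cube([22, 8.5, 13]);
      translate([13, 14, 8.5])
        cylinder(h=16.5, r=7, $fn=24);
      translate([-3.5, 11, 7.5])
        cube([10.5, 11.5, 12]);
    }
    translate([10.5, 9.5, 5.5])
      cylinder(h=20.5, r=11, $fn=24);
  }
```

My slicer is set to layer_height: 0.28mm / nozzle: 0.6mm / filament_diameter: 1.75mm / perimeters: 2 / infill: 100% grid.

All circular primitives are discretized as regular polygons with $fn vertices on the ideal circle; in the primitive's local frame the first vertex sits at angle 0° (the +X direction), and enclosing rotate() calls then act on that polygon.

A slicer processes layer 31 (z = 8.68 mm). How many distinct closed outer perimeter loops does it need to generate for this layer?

4

At z = 8.68 mm: the r=3.5 cylinder contributes a regular 24-gon of circumradius 3.5; the cube at (14, 5.5) is present — its section is the full 22×8.5 rectangle; the r=7 cylinder at (13, 14) contributes a regular 24-gon of circumradius 7; the 10.5×11.5 cube at (-3.5, 11) contributes its full rectangle; Merging all regions: the regions partially overlap (shared area 35.61 mm²), so overlapping operands fuse into one piece — 2 connected regions; the r=11 cylinder at (10.5, 9.5) gives a regular 24-gon of circumradius 11 (constant along its height); After the difference (first − rest): starting from the result so far, the r=11 cylinder at (10.5, 9.5) partially overlaps it — only the 213.77 mm² overlap (of its 375.81 mm²) is removed, clipping the outline — 4 connected regions; (rotated 5° about Z; rotation is an isometry so areas/perimeters/island counts are preserved). The result has 4 disconnected regions.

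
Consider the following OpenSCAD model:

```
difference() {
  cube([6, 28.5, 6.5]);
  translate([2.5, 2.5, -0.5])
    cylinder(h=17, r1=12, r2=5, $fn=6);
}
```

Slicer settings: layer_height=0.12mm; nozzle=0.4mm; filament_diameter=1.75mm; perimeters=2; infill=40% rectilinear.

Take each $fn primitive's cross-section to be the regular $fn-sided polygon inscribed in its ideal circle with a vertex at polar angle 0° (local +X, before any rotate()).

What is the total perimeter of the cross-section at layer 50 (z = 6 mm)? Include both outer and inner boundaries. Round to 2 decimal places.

47.85 mm

At z = 6 mm: the cube (footprint 6×28.5) is included at this height (perimeter 69.00 mm); the cone at (2.5, 2.5): at t=0.382 of its height the radius interpolates to r₁+(r₂−r₁)t = 9.324, giving a regular 6-gon of that circumradius (perimeter = 2·6·9.324·sin(180°/6) = 55.94 mm); After the difference (first − rest): starting from the 6×28.5 cube, the cone at (2.5, 2.5) partially overlaps it — only the 63.45 mm² overlap (of its 225.85 mm²) is removed, clipping the outline — boundary = 47.85 mm. Overall, the cross-section is a single solid region. Total boundary length (outer) = 47.85 mm.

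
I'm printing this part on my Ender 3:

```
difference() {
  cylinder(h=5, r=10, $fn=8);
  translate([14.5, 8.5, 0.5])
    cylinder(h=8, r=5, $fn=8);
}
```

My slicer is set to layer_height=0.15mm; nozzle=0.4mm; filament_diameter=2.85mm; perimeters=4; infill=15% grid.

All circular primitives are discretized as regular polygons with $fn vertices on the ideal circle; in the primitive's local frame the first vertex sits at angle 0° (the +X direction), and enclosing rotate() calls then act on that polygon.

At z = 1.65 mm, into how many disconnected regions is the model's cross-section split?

1

At z = 1.65 mm: the cylinder: section is a regular 8-gon, circumradius r=10; the cylinder at (14.5, 8.5): section is a regular 8-gon, circumradius r=5; Taking the first minus the rest: starting from the r=10 cylinder, the r=5 cylinder at (14.5, 8.5) misses the remaining region (no effect) — 1 connected region. The result has 1 disconnected region.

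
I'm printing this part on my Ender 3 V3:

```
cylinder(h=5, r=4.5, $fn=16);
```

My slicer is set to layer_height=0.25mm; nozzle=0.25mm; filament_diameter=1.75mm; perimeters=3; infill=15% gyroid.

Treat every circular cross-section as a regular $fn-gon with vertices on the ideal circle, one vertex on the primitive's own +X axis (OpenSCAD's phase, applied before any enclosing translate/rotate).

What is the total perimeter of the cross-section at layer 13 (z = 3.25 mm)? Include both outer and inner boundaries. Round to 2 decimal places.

At z = 3.25 mm: the r=4.5 cylinder contributes a regular 16-gon of circumradius 4.5 (perimeter = 2·16·4.500·sin(180°/16) = 28.09 mm). Overall, the cross-section is a single solid region. Total boundary length (outer) = 28.09 mm.

28.09 mm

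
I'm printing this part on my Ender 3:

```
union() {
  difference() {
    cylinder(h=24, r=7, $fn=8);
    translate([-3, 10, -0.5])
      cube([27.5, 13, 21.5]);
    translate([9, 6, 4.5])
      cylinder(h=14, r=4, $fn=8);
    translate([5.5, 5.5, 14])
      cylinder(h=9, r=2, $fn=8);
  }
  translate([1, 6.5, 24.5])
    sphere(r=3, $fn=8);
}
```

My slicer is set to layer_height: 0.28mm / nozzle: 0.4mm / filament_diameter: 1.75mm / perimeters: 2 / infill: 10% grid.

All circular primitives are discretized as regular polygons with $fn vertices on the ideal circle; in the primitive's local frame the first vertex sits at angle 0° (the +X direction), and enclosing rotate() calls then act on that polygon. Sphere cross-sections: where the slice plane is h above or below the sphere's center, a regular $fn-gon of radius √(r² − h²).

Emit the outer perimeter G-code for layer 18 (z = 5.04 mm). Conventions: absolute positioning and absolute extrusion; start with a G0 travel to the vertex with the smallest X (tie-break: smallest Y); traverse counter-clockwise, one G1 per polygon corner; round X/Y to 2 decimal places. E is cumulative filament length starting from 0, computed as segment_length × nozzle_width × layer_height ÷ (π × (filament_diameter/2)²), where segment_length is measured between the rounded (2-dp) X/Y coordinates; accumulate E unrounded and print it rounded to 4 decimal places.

G0 X-7.00 Y0.00 Z5.04
G1 X-4.95 Y-4.95 E0.2495
G1 X0.00 Y-7.00 E0.4990
G1 X4.95 Y-4.95 E0.7484
G1 X7.00 Y0.00 E0.9979
G1 X4.95 Y4.95 E1.2474
G1 X0.00 Y7.00 E1.4969
G1 X-4.95 Y4.95 E1.7463
G1 X-7.00 Y0.00 E1.9958

At z = 5.04 mm: the r=7 cylinder gives a regular 8-gon of circumradius 7 (constant along its height); the cube at (-3, 10) is present — its section is the full 27.5×13 rectangle; the cylinder at (9, 6): section is a regular 8-gon, circumradius r=4; the cylinder at (5.5, 5.5) is not intersected at this z (z outside [14, 23]); After the difference (first − rest): starting from the r=7 cylinder, the 27.5×13 cube at (-3, 10) misses the remaining region (no effect); the r=4 cylinder at (9, 6) misses the remaining region (no effect) — 1 connected region; the sphere at (1, 6.5) is absent (|z−center|=19.460 > r=3); Combining (union): only the result so far is present, so the union is just that shape — 1 connected region. The outline is a single polygon with 8 vertices. Extrusion per mm of travel: 0.4 × 0.28 / (π × 0.875²) = 0.046564. Accumulating E over each segment gives final E = 1.9958.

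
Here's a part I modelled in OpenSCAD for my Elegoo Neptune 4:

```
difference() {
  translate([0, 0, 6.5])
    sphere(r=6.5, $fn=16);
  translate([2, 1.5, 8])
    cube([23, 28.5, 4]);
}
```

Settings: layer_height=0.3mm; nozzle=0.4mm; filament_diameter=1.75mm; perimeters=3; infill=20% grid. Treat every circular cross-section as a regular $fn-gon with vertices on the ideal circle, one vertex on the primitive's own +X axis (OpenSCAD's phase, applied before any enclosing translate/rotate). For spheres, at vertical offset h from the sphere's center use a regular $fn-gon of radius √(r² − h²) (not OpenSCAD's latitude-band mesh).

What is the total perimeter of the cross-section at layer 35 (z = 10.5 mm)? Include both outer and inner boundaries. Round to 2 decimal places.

At z = 10.5 mm: the sphere: section is a regular 16-gon, circumradius = √(r²−h²) = √(6.5²−4²) = 5.123 (perimeter = 2·16·5.123·sin(180°/16) = 31.99 mm); the 23×28.5 cube at (2, 1.5) contributes its full rectangle (perimeter 103.00 mm); After the difference (first − rest): starting from the r=6.5 sphere, the 23×28.5 cube at (2, 1.5) partially overlaps it — only the 5.78 mm² overlap (of its 655.50 mm²) is removed, clipping the outline — boundary = 33.60 mm. Overall, the cross-section is a single solid region. Total boundary length (outer) = 33.60 mm.

33.60 mm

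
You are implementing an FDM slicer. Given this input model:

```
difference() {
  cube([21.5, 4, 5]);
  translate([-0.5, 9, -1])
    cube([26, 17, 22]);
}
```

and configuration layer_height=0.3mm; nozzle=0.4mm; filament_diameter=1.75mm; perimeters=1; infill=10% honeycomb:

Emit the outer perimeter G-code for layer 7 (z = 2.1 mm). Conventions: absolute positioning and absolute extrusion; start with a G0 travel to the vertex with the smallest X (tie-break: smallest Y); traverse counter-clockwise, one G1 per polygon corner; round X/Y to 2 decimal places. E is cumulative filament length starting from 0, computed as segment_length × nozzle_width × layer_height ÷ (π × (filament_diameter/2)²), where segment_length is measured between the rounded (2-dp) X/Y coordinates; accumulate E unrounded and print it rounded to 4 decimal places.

At z = 2.1 mm: the cube is present — its section is the full 21.5×4 rectangle; the cube at (-0.5, 9) is present — its section is the full 26×17 rectangle; After the difference (first − rest): starting from the 21.5×4 cube, the 26×17 cube at (-0.5, 9) misses the remaining region (no effect) — 1 connected region. The outline is a single polygon with 4 vertices. Extrusion per mm of travel: 0.4 × 0.3 / (π × 0.875²) = 0.049890. Accumulating E over each segment gives final E = 2.5444.

G0 X0.00 Y0.00 Z2.10
G1 X21.50 Y0.00 E1.0726
G1 X21.50 Y4.00 E1.2722
G1 X0.00 Y4.00 E2.3448
G1 X0.00 Y0.00 E2.5444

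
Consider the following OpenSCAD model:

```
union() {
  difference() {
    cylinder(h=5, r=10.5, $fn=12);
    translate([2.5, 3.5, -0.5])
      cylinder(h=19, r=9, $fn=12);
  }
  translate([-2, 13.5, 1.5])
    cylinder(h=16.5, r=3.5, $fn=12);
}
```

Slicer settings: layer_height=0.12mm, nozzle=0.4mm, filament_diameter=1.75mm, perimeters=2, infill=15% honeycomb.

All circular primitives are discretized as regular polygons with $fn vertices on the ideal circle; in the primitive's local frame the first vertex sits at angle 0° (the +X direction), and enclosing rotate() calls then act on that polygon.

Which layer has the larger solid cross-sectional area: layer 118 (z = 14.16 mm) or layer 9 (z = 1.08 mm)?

layer 9 (z = 1.08 mm)

Layer 118 (z = 14.16): the cylinder is absent (z outside [0, 5]); the cylinder at (2.5, 3.5): section is a regular 12-gon, circumradius r=9 (area = (12/2)·9.000²·sin(360°/12) = 243.00 mm²); After the difference (first − rest): the first operand is absent here, so nothing remains; the r=3.5 cylinder at (-2, 13.5) contributes a regular 12-gon of circumradius 3.5 (area = (12/2)·3.500²·sin(360°/12) = 36.75 mm²); Combining (union): only the r=3.5 cylinder at (-2, 13.5) is present, so the union is just that shape — area = 36.75 mm². So its area = 36.75 mm². Layer 9 (z = 1.08): the cylinder: section is a regular 12-gon, circumradius r=10.5 (area = (12/2)·10.500²·sin(360°/12) = 330.75 mm²); the cylinder at (2.5, 3.5): section is a regular 12-gon, circumradius r=9 (area = (12/2)·9.000²·sin(360°/12) = 243.00 mm²); After the difference (first − rest): starting from the r=10.5 cylinder (330.75 mm²), the r=9 cylinder at (2.5, 3.5) partially overlaps it — only the 200.73 mm² overlap (of its 243.00 mm²) is removed, clipping the outline — area = 130.02 mm²; the cylinder at (-2, 13.5) does not reach this height (z outside [1.5, 18]); Taking the union: only the result so far is present, so the union is just that shape — area = 130.02 mm². So its area = 130.02 mm². Layer 9 is larger (130.02 vs 36.75 mm²).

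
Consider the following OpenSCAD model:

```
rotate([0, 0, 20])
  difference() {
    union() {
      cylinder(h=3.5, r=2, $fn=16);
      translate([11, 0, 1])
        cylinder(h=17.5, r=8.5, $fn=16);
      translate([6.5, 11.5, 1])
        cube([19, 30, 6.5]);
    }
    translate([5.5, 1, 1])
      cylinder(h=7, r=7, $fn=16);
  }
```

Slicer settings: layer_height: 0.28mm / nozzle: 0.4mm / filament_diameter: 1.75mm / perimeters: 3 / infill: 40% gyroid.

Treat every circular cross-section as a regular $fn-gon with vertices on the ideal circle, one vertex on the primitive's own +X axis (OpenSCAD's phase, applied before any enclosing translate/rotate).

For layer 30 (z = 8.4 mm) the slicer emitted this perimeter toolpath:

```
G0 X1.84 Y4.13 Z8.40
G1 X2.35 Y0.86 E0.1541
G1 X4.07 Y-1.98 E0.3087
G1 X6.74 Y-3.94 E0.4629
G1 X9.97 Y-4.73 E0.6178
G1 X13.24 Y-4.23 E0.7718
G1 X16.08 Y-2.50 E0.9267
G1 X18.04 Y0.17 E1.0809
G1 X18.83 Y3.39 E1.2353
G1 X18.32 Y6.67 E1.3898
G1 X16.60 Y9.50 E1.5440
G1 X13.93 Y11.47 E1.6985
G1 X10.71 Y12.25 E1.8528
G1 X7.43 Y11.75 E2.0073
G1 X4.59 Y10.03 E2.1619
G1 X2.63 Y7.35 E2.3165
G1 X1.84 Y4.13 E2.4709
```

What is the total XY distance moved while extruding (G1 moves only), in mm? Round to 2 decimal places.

53.06 mm

Sum the Euclidean lengths of each G1 segment: total = 53.06 mm.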